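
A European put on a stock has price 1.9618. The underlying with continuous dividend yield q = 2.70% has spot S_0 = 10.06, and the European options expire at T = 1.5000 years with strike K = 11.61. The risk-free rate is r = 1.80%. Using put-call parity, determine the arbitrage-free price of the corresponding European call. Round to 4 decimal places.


Put-call parity: C - P = S_0 * exp(-qT) - K * exp(-rT).
S_0 * exp(-qT) = 10.0600 * 0.96030916 = 9.66071019
K * exp(-rT) = 11.6100 * 0.97336124 = 11.30072401
C = P + S*exp(-qT) - K*exp(-rT)
C = 1.9618 + 9.66071019 - 11.30072401 = 0.3218

Answer: Call price = 0.3218


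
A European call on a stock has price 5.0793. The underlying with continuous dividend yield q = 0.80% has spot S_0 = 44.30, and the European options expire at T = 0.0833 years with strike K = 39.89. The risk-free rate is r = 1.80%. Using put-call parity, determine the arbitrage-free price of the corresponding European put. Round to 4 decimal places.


Answer: Put price = 0.6390

Derivation:
Put-call parity: C - P = S_0 * exp(-qT) - K * exp(-rT).
S_0 * exp(-qT) = 44.3000 * 0.99933382 = 44.27048831
K * exp(-rT) = 39.8900 * 0.99850172 = 39.83023375
P = C - S*exp(-qT) + K*exp(-rT)
P = 5.0793 - 44.27048831 + 39.83023375 = 0.6390


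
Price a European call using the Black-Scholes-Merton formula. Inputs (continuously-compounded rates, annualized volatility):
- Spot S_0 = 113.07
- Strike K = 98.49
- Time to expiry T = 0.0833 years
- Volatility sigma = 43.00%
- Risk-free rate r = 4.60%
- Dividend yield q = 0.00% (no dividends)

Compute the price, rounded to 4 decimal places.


Answer: Price = 15.7785

Derivation:
d1 = (ln(S/K) + (r - q + 0.5*sigma^2) * T) / (sigma * sqrt(T)) = 1.20530505
d2 = d1 - sigma * sqrt(T) = 1.08119957
exp(-rT) = 0.99617553; exp(-qT) = 1.00000000
C = S_0 * exp(-qT) * N(d1) - K * exp(-rT) * N(d2)
N(d1) = 0.88595722; N(d2) = 0.86019583
C = 113.0700 * 1.00000000 * 0.88595722 - 98.4900 * 0.99617553 * 0.86019583 = 15.7785


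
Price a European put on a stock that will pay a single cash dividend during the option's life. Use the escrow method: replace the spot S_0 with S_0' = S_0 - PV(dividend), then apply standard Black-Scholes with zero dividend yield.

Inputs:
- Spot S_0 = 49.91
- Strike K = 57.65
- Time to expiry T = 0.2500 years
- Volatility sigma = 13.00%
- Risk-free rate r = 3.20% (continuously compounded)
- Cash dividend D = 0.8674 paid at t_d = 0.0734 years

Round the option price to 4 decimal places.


PV(D) = D * exp(-r * t_d) = 0.8674 * 0.99765396 = 0.86536504
S_0' = S_0 - PV(D) = 49.9100 - 0.86536504 = 49.04463496
d1 = (ln(S_0'/K) + (r + sigma^2/2)*T) / (sigma*sqrt(T)) = -2.33149147
d2 = d1 - sigma*sqrt(T) = -2.39649147
exp(-rT) = 0.99203191
N(-d1) = 0.99013627; N(-d2) = 0.99172356
P = K * exp(-rT) * N(-d2) - S_0' * N(-d1) = 57.6500 * 0.99203191 * 0.99172356 - 49.04463496 * 0.99013627 = 8.1564

Answer: Price = 8.1564


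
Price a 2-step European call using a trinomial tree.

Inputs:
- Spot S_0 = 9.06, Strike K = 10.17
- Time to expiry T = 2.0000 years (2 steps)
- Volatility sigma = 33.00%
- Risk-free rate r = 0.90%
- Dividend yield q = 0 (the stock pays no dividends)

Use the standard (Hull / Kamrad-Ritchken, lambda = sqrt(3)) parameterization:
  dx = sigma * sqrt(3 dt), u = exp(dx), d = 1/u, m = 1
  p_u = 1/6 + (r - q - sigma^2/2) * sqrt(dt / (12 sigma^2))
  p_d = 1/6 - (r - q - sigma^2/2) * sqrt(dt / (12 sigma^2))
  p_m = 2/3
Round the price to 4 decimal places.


dt = T/N = 1.000000; dx = sigma*sqrt(3*dt) = 0.571577
u = exp(dx) = 1.771057; d = 1/u = 0.564634
p_u = 0.126908, p_m = 0.666667, p_d = 0.206425
Discount per step: exp(-r*dt) = 0.991040
Stock lattice S(k, j) with j the centered position index:
  k=0: S(0,+0) = 9.0600
  k=1: S(1,-1) = 5.1156; S(1,+0) = 9.0600; S(1,+1) = 16.0458
  k=2: S(2,-2) = 2.8884; S(2,-1) = 5.1156; S(2,+0) = 9.0600; S(2,+1) = 16.0458; S(2,+2) = 28.4180
Terminal payoffs V(N, j) = max(S_T - K, 0):
  V(2,-2) = 0.000000; V(2,-1) = 0.000000; V(2,+0) = 0.000000; V(2,+1) = 5.875780; V(2,+2) = 18.247997
Backward induction: V(k, j) = exp(-r*dt) * [p_u * V(k+1, j+1) + p_m * V(k+1, j) + p_d * V(k+1, j-1)]
  V(1,-1) = exp(-r*dt) * [p_u*0.000000 + p_m*0.000000 + p_d*0.000000] = 0.000000
  V(1,+0) = exp(-r*dt) * [p_u*5.875780 + p_m*0.000000 + p_d*0.000000] = 0.739004
  V(1,+1) = exp(-r*dt) * [p_u*18.247997 + p_m*5.875780 + p_d*0.000000] = 6.177162
  V(0,+0) = exp(-r*dt) * [p_u*6.177162 + p_m*0.739004 + p_d*0.000000] = 1.265164

Answer: Price = V(0,0) = 1.2652


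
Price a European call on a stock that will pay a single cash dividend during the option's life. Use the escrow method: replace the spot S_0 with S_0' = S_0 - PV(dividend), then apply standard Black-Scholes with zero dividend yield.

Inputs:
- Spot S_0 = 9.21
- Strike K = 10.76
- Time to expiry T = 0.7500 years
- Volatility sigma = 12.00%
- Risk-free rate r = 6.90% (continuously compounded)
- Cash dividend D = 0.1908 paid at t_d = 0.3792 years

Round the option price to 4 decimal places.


Answer: Price = 0.0565

Derivation:
PV(D) = D * exp(-r * t_d) = 0.1908 * 0.97417453 = 0.18587250
S_0' = S_0 - PV(D) = 9.2100 - 0.18587250 = 9.02412750
d1 = (ln(S_0'/K) + (r + sigma^2/2)*T) / (sigma*sqrt(T)) = -1.14299699
d2 = d1 - sigma*sqrt(T) = -1.24692003
exp(-rT) = 0.94956623
N(d1) = 0.12651992; N(d2) = 0.10621341
C = S_0' * N(d1) - K * exp(-rT) * N(d2) = 9.02412750 * 0.12651992 - 10.7600 * 0.94956623 * 0.10621341 = 0.0565


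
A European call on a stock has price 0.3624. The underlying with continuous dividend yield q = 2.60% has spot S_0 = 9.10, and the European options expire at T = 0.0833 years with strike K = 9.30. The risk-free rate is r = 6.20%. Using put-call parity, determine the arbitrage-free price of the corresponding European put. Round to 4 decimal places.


Put-call parity: C - P = S_0 * exp(-qT) - K * exp(-rT).
S_0 * exp(-qT) = 9.1000 * 0.99783654 = 9.08031255
K * exp(-rT) = 9.3000 * 0.99484871 = 9.25209304
P = C - S*exp(-qT) + K*exp(-rT)
P = 0.3624 - 9.08031255 + 9.25209304 = 0.5342

Answer: Put price = 0.5342


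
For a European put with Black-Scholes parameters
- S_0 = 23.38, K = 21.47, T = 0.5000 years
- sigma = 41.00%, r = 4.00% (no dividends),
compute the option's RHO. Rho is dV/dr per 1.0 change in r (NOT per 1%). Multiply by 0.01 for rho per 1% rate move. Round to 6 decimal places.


Answer: Rho = -4.353310

Derivation:
d1 = 0.5079073648; d2 = 0.2179935845
phi(d1) = 0.3506651572; exp(-qT) = 1.0000000000; exp(-rT) = 0.9801986733
N(-d2) = 0.4137170550
Rho = -K*T*exp(-rT)*N(-d2) = -21.4700 * 0.5000 * 0.9801986733 * 0.4137170550 = -4.353310


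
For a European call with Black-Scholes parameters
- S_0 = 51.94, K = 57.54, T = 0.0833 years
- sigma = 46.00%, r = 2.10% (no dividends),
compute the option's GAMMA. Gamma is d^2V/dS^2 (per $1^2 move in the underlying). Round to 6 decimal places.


d1 = -0.6916687588; d2 = -0.8244327600
phi(d1) = 0.3140693778; exp(-qT) = 1.0000000000; exp(-rT) = 0.9982522291
Gamma = exp(-qT) * phi(d1) / (S * sigma * sqrt(T)) = 1.0000000000 * 0.3140693778 / (51.9400 * 0.4600 * 0.2886173938) = 0.045545

Answer: Gamma = 0.045545


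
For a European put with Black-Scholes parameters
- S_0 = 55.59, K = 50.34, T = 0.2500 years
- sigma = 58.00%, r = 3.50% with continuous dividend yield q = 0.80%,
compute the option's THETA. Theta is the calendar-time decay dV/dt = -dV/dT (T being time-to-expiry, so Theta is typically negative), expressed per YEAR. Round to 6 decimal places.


Answer: Theta = -10.683920

Derivation:
d1 = 0.5103563423; d2 = 0.2203563423
phi(d1) = 0.3502282020; exp(-qT) = 0.9980019987; exp(-rT) = 0.9912881698
Theta = -S*exp(-qT)*phi(d1)*sigma/(2*sqrt(T)) + r*K*exp(-rT)*N(-d2) - q*S*exp(-qT)*N(-d1)
N(-d1) = 0.3049009184; N(-d2) = 0.4127968218; sqrt(T) = 0.5000000000
Term 1 = -55.5900 * 0.9980019987 * 0.3502282020 * 0.5800 / (2 * 0.5000000000) = -11.2695660486
Term 2 = 0.0350 * 50.3400 * 0.9912881698 * 0.4127968218 = 0.7209705477
Term 3 = -0.0080 * 55.5900 * 0.9980019987 * 0.3049009184 = -0.1353246164
Theta = -11.2695660486 + (0.7209705477) + (-0.1353246164) = -10.683920


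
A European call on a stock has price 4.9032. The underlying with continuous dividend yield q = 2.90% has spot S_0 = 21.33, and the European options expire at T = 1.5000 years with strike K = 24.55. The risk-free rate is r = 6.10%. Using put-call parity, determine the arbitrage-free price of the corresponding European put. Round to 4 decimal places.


Answer: Put price = 6.8845

Derivation:
Put-call parity: C - P = S_0 * exp(-qT) - K * exp(-rT).
S_0 * exp(-qT) = 21.3300 * 0.95743255 = 20.42203638
K * exp(-rT) = 24.5500 * 0.91256132 = 22.40338031
P = C - S*exp(-qT) + K*exp(-rT)
P = 4.9032 - 20.42203638 + 22.40338031 = 6.8845


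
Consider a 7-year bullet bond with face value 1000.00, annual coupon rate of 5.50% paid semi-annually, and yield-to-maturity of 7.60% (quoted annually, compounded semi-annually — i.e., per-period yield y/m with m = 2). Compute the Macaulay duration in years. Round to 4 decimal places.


Coupon per period c = face * coupon_rate / m = 27.500000
Periods per year m = 2; per-period yield y/m = 0.038000
Number of cashflows N = 14
Cashflows (t years, CF_t, discount factor 1/(1+y/m)^(m*t), PV):
  t = 0.5000: CF_t = 27.500000, DF = 0.963391, PV = 26.493256
  t = 1.0000: CF_t = 27.500000, DF = 0.928122, PV = 25.523368
  t = 1.5000: CF_t = 27.500000, DF = 0.894145, PV = 24.588987
  t = 2.0000: CF_t = 27.500000, DF = 0.861411, PV = 23.688812
  t = 2.5000: CF_t = 27.500000, DF = 0.829876, PV = 22.821591
  t = 3.0000: CF_t = 27.500000, DF = 0.799495, PV = 21.986119
  t = 3.5000: CF_t = 27.500000, DF = 0.770227, PV = 21.181232
  t = 4.0000: CF_t = 27.500000, DF = 0.742030, PV = 20.405811
  t = 4.5000: CF_t = 27.500000, DF = 0.714865, PV = 19.658778
  t = 5.0000: CF_t = 27.500000, DF = 0.688694, PV = 18.939092
  t = 5.5000: CF_t = 27.500000, DF = 0.663482, PV = 18.245754
  t = 6.0000: CF_t = 27.500000, DF = 0.639193, PV = 17.577797
  t = 6.5000: CF_t = 27.500000, DF = 0.615793, PV = 16.934294
  t = 7.0000: CF_t = 1027.500000, DF = 0.593249, PV = 609.563398
Price P = sum_t PV_t = 887.608290
Macaulay numerator sum_t t * PV_t:
  t * PV_t at t = 0.5000: 13.246628
  t * PV_t at t = 1.0000: 25.523368
  t * PV_t at t = 1.5000: 36.883480
  t * PV_t at t = 2.0000: 47.377624
  t * PV_t at t = 2.5000: 57.053979
  t * PV_t at t = 3.0000: 65.958357
  t * PV_t at t = 3.5000: 74.134312
  t * PV_t at t = 4.0000: 81.623245
  t * PV_t at t = 4.5000: 88.464500
  t * PV_t at t = 5.0000: 94.695461
  t * PV_t at t = 5.5000: 100.351645
  t * PV_t at t = 6.0000: 105.466784
  t * PV_t at t = 6.5000: 110.072912
  t * PV_t at t = 7.0000: 4266.943786
Macaulay duration D = (sum_t t * PV_t) / P = 5167.796080 / 887.608290 = 5.822158

Answer: Macaulay duration = 5.8222 years


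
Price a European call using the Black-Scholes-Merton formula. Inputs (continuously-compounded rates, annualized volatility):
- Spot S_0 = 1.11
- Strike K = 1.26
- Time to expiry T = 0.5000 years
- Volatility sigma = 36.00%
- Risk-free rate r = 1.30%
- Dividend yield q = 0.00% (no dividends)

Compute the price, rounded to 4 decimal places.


d1 = (ln(S/K) + (r - q + 0.5*sigma^2) * T) / (sigma * sqrt(T)) = -0.34511409
d2 = d1 - sigma * sqrt(T) = -0.59967253
exp(-rT) = 0.99352108; exp(-qT) = 1.00000000
C = S_0 * exp(-qT) * N(d1) - K * exp(-rT) * N(d2)
N(d1) = 0.36500430; N(d2) = 0.27436225
C = 1.1100 * 1.00000000 * 0.36500430 - 1.2600 * 0.99352108 * 0.27436225 = 0.0617

Answer: Price = 0.0617


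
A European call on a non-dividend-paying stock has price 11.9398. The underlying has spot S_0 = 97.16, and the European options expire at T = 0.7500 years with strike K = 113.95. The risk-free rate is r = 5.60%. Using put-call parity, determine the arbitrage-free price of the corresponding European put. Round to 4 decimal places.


Answer: Put price = 24.0430

Derivation:
Put-call parity: C - P = S_0 * exp(-qT) - K * exp(-rT).
S_0 * exp(-qT) = 97.1600 * 1.00000000 = 97.16000000
K * exp(-rT) = 113.9500 * 0.95886978 = 109.26321150
P = C - S*exp(-qT) + K*exp(-rT)
P = 11.9398 - 97.16000000 + 109.26321150 = 24.0430


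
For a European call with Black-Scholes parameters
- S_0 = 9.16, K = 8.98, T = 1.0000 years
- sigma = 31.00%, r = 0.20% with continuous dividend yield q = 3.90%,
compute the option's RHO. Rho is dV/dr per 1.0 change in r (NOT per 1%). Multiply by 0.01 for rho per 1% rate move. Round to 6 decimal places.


Answer: Rho = 3.734519

Derivation:
d1 = 0.0996654722; d2 = -0.2103345278
phi(d1) = 0.3969658047; exp(-qT) = 0.9617507091; exp(-rT) = 0.9980019987
N(d2) = 0.4167032943
Rho = K*T*exp(-rT)*N(d2) = 8.9800 * 1.0000 * 0.9980019987 * 0.4167032943 = 3.734519


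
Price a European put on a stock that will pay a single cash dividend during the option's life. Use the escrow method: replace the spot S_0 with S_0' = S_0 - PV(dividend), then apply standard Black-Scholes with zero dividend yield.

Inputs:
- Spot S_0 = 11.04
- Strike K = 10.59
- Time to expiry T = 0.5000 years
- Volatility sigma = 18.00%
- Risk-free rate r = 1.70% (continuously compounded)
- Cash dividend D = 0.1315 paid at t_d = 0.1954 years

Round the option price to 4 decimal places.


Answer: Price = 0.3631

Derivation:
PV(D) = D * exp(-r * t_d) = 0.1315 * 0.99668371 = 0.13106391
S_0' = S_0 - PV(D) = 11.0400 - 0.13106391 = 10.90893609
d1 = (ln(S_0'/K) + (r + sigma^2/2)*T) / (sigma*sqrt(T)) = 0.36354810
d2 = d1 - sigma*sqrt(T) = 0.23626888
exp(-rT) = 0.99153602
N(-d1) = 0.35809774; N(-d2) = 0.40661202
P = K * exp(-rT) * N(-d2) - S_0' * N(-d1) = 10.5900 * 0.99153602 * 0.40661202 - 10.90893609 * 0.35809774 = 0.3631


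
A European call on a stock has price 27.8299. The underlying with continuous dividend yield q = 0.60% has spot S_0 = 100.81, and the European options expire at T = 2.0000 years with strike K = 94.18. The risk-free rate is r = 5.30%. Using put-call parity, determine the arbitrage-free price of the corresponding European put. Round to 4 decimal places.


Answer: Put price = 12.9302

Derivation:
Put-call parity: C - P = S_0 * exp(-qT) - K * exp(-rT).
S_0 * exp(-qT) = 100.8100 * 0.98807171 = 99.60750937
K * exp(-rT) = 94.1800 * 0.89942465 = 84.70781336
P = C - S*exp(-qT) + K*exp(-rT)
P = 27.8299 - 99.60750937 + 84.70781336 = 12.9302


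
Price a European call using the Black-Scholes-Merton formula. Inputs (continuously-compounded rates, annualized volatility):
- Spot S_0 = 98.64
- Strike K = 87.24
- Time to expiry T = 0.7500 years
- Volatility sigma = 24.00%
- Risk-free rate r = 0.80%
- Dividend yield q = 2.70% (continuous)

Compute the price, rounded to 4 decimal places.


d1 = (ln(S/K) + (r - q + 0.5*sigma^2) * T) / (sigma * sqrt(T)) = 0.62625144
d2 = d1 - sigma * sqrt(T) = 0.41840534
exp(-rT) = 0.99401796; exp(-qT) = 0.97995365
C = S_0 * exp(-qT) * N(d1) - K * exp(-rT) * N(d2)
N(d1) = 0.73442498; N(d2) = 0.66217461
C = 98.6400 * 0.97995365 * 0.73442498 - 87.2400 * 0.99401796 * 0.66217461 = 13.5689

Answer: Price = 13.5689


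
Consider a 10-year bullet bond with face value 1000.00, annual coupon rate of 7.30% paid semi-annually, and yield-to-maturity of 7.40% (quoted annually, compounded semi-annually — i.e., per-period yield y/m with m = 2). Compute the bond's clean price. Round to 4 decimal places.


Answer: Price = 993.0207

Derivation:
Coupon per period c = face * coupon_rate / m = 36.500000
Periods per year m = 2; per-period yield y/m = 0.037000
Number of cashflows N = 20
Cashflows (t years, CF_t, discount factor 1/(1+y/m)^(m*t), PV):
  t = 0.5000: CF_t = 36.500000, DF = 0.964320, PV = 35.197686
  t = 1.0000: CF_t = 36.500000, DF = 0.929913, PV = 33.941838
  t = 1.5000: CF_t = 36.500000, DF = 0.896734, PV = 32.730798
  t = 2.0000: CF_t = 36.500000, DF = 0.864739, PV = 31.562968
  t = 2.5000: CF_t = 36.500000, DF = 0.833885, PV = 30.436806
  t = 3.0000: CF_t = 36.500000, DF = 0.804132, PV = 29.350826
  t = 3.5000: CF_t = 36.500000, DF = 0.775441, PV = 28.303593
  t = 4.0000: CF_t = 36.500000, DF = 0.747773, PV = 27.293725
  t = 4.5000: CF_t = 36.500000, DF = 0.721093, PV = 26.319889
  t = 5.0000: CF_t = 36.500000, DF = 0.695364, PV = 25.380800
  t = 5.5000: CF_t = 36.500000, DF = 0.670554, PV = 24.475217
  t = 6.0000: CF_t = 36.500000, DF = 0.646629, PV = 23.601945
  t = 6.5000: CF_t = 36.500000, DF = 0.623557, PV = 22.759831
  t = 7.0000: CF_t = 36.500000, DF = 0.601309, PV = 21.947764
  t = 7.5000: CF_t = 36.500000, DF = 0.579854, PV = 21.164671
  t = 8.0000: CF_t = 36.500000, DF = 0.559165, PV = 20.409519
  t = 8.5000: CF_t = 36.500000, DF = 0.539214, PV = 19.681310
  t = 9.0000: CF_t = 36.500000, DF = 0.519975, PV = 18.979084
  t = 9.5000: CF_t = 36.500000, DF = 0.501422, PV = 18.301913
  t = 10.0000: CF_t = 1036.500000, DF = 0.483532, PV = 501.180516
Price P = sum_t PV_t = 993.020697


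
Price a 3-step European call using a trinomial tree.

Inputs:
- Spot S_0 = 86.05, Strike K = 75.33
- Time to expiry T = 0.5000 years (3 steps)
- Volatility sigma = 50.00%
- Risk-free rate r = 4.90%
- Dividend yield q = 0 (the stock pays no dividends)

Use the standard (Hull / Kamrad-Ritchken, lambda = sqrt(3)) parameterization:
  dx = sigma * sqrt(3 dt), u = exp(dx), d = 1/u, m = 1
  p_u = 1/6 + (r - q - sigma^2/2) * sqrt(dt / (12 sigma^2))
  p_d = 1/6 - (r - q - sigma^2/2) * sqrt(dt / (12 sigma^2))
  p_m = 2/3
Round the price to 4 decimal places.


Answer: Price = V(0,0) = 18.7905

Derivation:
dt = T/N = 0.166667; dx = sigma*sqrt(3*dt) = 0.353553
u = exp(dx) = 1.424119; d = 1/u = 0.702189
p_u = 0.148753, p_m = 0.666667, p_d = 0.184580
Discount per step: exp(-r*dt) = 0.991867
Stock lattice S(k, j) with j the centered position index:
  k=0: S(0,+0) = 86.0500
  k=1: S(1,-1) = 60.4233; S(1,+0) = 86.0500; S(1,+1) = 122.5454
  k=2: S(2,-2) = 42.4286; S(2,-1) = 60.4233; S(2,+0) = 86.0500; S(2,+1) = 122.5454; S(2,+2) = 174.5193
  k=3: S(3,-3) = 29.7928; S(3,-2) = 42.4286; S(3,-1) = 60.4233; S(3,+0) = 86.0500; S(3,+1) = 122.5454; S(3,+2) = 174.5193; S(3,+3) = 248.5362
Terminal payoffs V(N, j) = max(S_T - K, 0):
  V(3,-3) = 0.000000; V(3,-2) = 0.000000; V(3,-1) = 0.000000; V(3,+0) = 10.720000; V(3,+1) = 47.215442; V(3,+2) = 99.189294; V(3,+3) = 173.206246
Backward induction: V(k, j) = exp(-r*dt) * [p_u * V(k+1, j+1) + p_m * V(k+1, j) + p_d * V(k+1, j-1)]
  V(2,-2) = exp(-r*dt) * [p_u*0.000000 + p_m*0.000000 + p_d*0.000000] = 0.000000
  V(2,-1) = exp(-r*dt) * [p_u*10.720000 + p_m*0.000000 + p_d*0.000000] = 1.581665
  V(2,+0) = exp(-r*dt) * [p_u*47.215442 + p_m*10.720000 + p_d*0.000000] = 14.054868
  V(2,+1) = exp(-r*dt) * [p_u*99.189294 + p_m*47.215442 + p_d*10.720000] = 47.818279
  V(2,+2) = exp(-r*dt) * [p_u*173.206246 + p_m*99.189294 + p_d*47.215442] = 99.787952
  V(1,-1) = exp(-r*dt) * [p_u*14.054868 + p_m*1.581665 + p_d*0.000000] = 3.119571
  V(1,+0) = exp(-r*dt) * [p_u*47.818279 + p_m*14.054868 + p_d*1.581665] = 16.638544
  V(1,+1) = exp(-r*dt) * [p_u*99.787952 + p_m*47.818279 + p_d*14.054868] = 48.915773
  V(0,+0) = exp(-r*dt) * [p_u*48.915773 + p_m*16.638544 + p_d*3.119571] = 18.790472


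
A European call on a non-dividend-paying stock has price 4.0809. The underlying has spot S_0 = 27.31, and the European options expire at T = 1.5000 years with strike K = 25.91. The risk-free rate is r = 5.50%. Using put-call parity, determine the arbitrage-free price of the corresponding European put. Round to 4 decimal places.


Put-call parity: C - P = S_0 * exp(-qT) - K * exp(-rT).
S_0 * exp(-qT) = 27.3100 * 1.00000000 = 27.31000000
K * exp(-rT) = 25.9100 * 0.92081144 = 23.85822435
P = C - S*exp(-qT) + K*exp(-rT)
P = 4.0809 - 27.31000000 + 23.85822435 = 0.6291

Answer: Put price = 0.6291


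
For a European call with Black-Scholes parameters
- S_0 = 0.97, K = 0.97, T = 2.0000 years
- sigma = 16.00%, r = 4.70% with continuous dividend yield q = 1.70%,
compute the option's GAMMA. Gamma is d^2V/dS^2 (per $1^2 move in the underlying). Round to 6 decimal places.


Answer: Gamma = 1.635539

Derivation:
d1 = 0.3783021279; d2 = 0.1520279580
phi(d1) = 0.3713928866; exp(-qT) = 0.9665715046; exp(-rT) = 0.9102827622
Gamma = exp(-qT) * phi(d1) / (S * sigma * sqrt(T)) = 0.9665715046 * 0.3713928866 / (0.9700 * 0.1600 * 1.4142135624) = 1.635539


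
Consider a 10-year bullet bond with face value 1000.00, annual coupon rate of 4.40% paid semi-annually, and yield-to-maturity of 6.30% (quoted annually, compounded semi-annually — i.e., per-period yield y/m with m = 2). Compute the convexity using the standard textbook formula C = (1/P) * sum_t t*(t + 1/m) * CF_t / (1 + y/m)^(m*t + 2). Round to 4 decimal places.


Answer: Convexity = 73.2912

Derivation:
Coupon per period c = face * coupon_rate / m = 22.000000
Periods per year m = 2; per-period yield y/m = 0.031500
Number of cashflows N = 20
Cashflows (t years, CF_t, discount factor 1/(1+y/m)^(m*t), PV):
  t = 0.5000: CF_t = 22.000000, DF = 0.969462, PV = 21.328163
  t = 1.0000: CF_t = 22.000000, DF = 0.939856, PV = 20.676842
  t = 1.5000: CF_t = 22.000000, DF = 0.911155, PV = 20.045412
  t = 2.0000: CF_t = 22.000000, DF = 0.883330, PV = 19.433264
  t = 2.5000: CF_t = 22.000000, DF = 0.856355, PV = 18.839810
  t = 3.0000: CF_t = 22.000000, DF = 0.830204, PV = 18.264479
  t = 3.5000: CF_t = 22.000000, DF = 0.804851, PV = 17.706717
  t = 4.0000: CF_t = 22.000000, DF = 0.780272, PV = 17.165989
  t = 4.5000: CF_t = 22.000000, DF = 0.756444, PV = 16.641773
  t = 5.0000: CF_t = 22.000000, DF = 0.733344, PV = 16.133566
  t = 5.5000: CF_t = 22.000000, DF = 0.710949, PV = 15.640878
  t = 6.0000: CF_t = 22.000000, DF = 0.689238, PV = 15.163236
  t = 6.5000: CF_t = 22.000000, DF = 0.668190, PV = 14.700180
  t = 7.0000: CF_t = 22.000000, DF = 0.647785, PV = 14.251265
  t = 7.5000: CF_t = 22.000000, DF = 0.628003, PV = 13.816060
  t = 8.0000: CF_t = 22.000000, DF = 0.608825, PV = 13.394144
  t = 8.5000: CF_t = 22.000000, DF = 0.590232, PV = 12.985113
  t = 9.0000: CF_t = 22.000000, DF = 0.572208, PV = 12.588573
  t = 9.5000: CF_t = 22.000000, DF = 0.554734, PV = 12.204142
  t = 10.0000: CF_t = 1022.000000, DF = 0.537793, PV = 549.624710
Price P = sum_t PV_t = 860.604316
Convexity numerator sum_t t*(t + 1/m) * CF_t / (1+y/m)^(m*t + 2):
  t = 0.5000: term = 10.022706
  t = 1.0000: term = 29.149896
  t = 1.5000: term = 56.519430
  t = 2.0000: term = 91.322395
  t = 2.5000: term = 132.800380
  t = 3.0000: term = 180.242881
  t = 3.5000: term = 232.984820
  t = 4.0000: term = 290.404180
  t = 4.5000: term = 351.919752
  t = 5.0000: term = 416.988989
  t = 5.5000: term = 485.105949
  t = 6.0000: term = 555.799351
  t = 6.5000: term = 628.630709
  t = 7.0000: term = 703.192560
  t = 7.5000: term = 779.106777
  t = 8.0000: term = 856.022957
  t = 8.5000: term = 933.616895
  t = 9.0000: term = 1011.589119
  t = 9.5000: term = 1089.663510
  t = 10.0000: term = 54239.675682
Convexity = (1/P) * sum = 63074.758939 / 860.604316 = 73.291242


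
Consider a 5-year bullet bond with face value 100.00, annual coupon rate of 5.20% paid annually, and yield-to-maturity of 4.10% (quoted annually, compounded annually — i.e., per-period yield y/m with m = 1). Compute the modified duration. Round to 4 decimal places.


Answer: Modified duration = 4.3632

Derivation:
Coupon per period c = face * coupon_rate / m = 5.200000
Periods per year m = 1; per-period yield y/m = 0.041000
Number of cashflows N = 5
Cashflows (t years, CF_t, discount factor 1/(1+y/m)^(m*t), PV):
  t = 1.0000: CF_t = 5.200000, DF = 0.960615, PV = 4.995197
  t = 2.0000: CF_t = 5.200000, DF = 0.922781, PV = 4.798460
  t = 3.0000: CF_t = 5.200000, DF = 0.886437, PV = 4.609472
  t = 4.0000: CF_t = 5.200000, DF = 0.851524, PV = 4.427927
  t = 5.0000: CF_t = 105.200000, DF = 0.817987, PV = 86.052223
Price P = sum_t PV_t = 104.883278
First compute Macaulay numerator sum_t t * PV_t:
  t * PV_t at t = 1.0000: 4.995197
  t * PV_t at t = 2.0000: 9.596920
  t * PV_t at t = 3.0000: 13.828415
  t * PV_t at t = 4.0000: 17.711707
  t * PV_t at t = 5.0000: 430.261113
Macaulay duration D = 476.393352 / 104.883278 = 4.542129
Modified duration = D / (1 + y/m) = 4.542129 / (1 + 0.041000) = 4.363236


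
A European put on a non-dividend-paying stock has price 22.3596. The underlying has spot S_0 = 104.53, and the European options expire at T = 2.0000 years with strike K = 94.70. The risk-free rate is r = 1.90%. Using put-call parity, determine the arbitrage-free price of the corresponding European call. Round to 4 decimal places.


Put-call parity: C - P = S_0 * exp(-qT) - K * exp(-rT).
S_0 * exp(-qT) = 104.5300 * 1.00000000 = 104.53000000
K * exp(-rT) = 94.7000 * 0.96271294 = 91.16891550
C = P + S*exp(-qT) - K*exp(-rT)
C = 22.3596 + 104.53000000 - 91.16891550 = 35.7207

Answer: Call price = 35.7207


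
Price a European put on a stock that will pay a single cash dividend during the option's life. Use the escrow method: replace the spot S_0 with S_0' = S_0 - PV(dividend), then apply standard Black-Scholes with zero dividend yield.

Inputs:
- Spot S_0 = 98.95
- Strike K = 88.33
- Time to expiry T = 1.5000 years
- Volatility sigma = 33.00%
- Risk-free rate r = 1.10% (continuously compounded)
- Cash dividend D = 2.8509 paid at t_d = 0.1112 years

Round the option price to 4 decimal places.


Answer: Price = 10.4905

Derivation:
PV(D) = D * exp(-r * t_d) = 2.8509 * 0.99877755 = 2.84741491
S_0' = S_0 - PV(D) = 98.9500 - 2.84741491 = 96.10258509
d1 = (ln(S_0'/K) + (r + sigma^2/2)*T) / (sigma*sqrt(T)) = 0.45157559
d2 = d1 - sigma*sqrt(T) = 0.04740979
exp(-rT) = 0.98363538
N(-d1) = 0.32578738; N(-d2) = 0.48109331
P = K * exp(-rT) * N(-d2) - S_0' * N(-d1) = 88.3300 * 0.98363538 * 0.48109331 - 96.10258509 * 0.32578738 = 10.4905


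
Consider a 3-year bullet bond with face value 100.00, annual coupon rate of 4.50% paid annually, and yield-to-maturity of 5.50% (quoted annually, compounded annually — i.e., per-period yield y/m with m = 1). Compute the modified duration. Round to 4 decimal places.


Answer: Modified duration = 2.7211

Derivation:
Coupon per period c = face * coupon_rate / m = 4.500000
Periods per year m = 1; per-period yield y/m = 0.055000
Number of cashflows N = 3
Cashflows (t years, CF_t, discount factor 1/(1+y/m)^(m*t), PV):
  t = 1.0000: CF_t = 4.500000, DF = 0.947867, PV = 4.265403
  t = 2.0000: CF_t = 4.500000, DF = 0.898452, PV = 4.043036
  t = 3.0000: CF_t = 104.500000, DF = 0.851614, PV = 88.993628
Price P = sum_t PV_t = 97.302067
First compute Macaulay numerator sum_t t * PV_t:
  t * PV_t at t = 1.0000: 4.265403
  t * PV_t at t = 2.0000: 8.086072
  t * PV_t at t = 3.0000: 266.980884
Macaulay duration D = 279.332358 / 97.302067 = 2.870775
Modified duration = D / (1 + y/m) = 2.870775 / (1 + 0.055000) = 2.721114


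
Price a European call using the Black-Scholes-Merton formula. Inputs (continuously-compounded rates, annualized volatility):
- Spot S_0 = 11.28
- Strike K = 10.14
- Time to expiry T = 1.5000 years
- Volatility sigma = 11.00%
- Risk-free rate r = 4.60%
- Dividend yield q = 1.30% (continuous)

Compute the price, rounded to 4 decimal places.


Answer: Price = 1.6823

Derivation:
d1 = (ln(S/K) + (r - q + 0.5*sigma^2) * T) / (sigma * sqrt(T)) = 1.22562259
d2 = d1 - sigma * sqrt(T) = 1.09090065
exp(-rT) = 0.93332668; exp(-qT) = 0.98068890
C = S_0 * exp(-qT) * N(d1) - K * exp(-rT) * N(d2)
N(d1) = 0.88982963; N(d2) = 0.86234170
C = 11.2800 * 0.98068890 * 0.88982963 - 10.1400 * 0.93332668 * 0.86234170 = 1.6823


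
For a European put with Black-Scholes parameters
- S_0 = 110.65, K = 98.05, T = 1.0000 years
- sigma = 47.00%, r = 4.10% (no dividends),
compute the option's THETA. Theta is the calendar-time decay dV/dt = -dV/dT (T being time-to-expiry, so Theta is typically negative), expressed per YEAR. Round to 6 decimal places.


d1 = 0.5794564125; d2 = 0.1094564125
phi(d1) = 0.3372862171; exp(-qT) = 1.0000000000; exp(-rT) = 0.9598291299
Theta = -S*exp(-qT)*phi(d1)*sigma/(2*sqrt(T)) + r*K*exp(-rT)*N(-d2) - q*S*exp(-qT)*N(-d1)
N(-d1) = 0.2811406246; N(-d2) = 0.4564202459; sqrt(T) = 1.0000000000
Term 1 = -110.6500 * 1.0000000000 * 0.3372862171 * 0.4700 / (2 * 1.0000000000) = -8.7703691817
Term 2 = 0.0410 * 98.0500 * 0.9598291299 * 0.4564202459 = 1.7611254032
Term 3 = 0 (no dividend yield, q = 0)
Theta = -8.7703691817 + (1.7611254032) + (0.0000000000) = -7.009244

Answer: Theta = -7.009244


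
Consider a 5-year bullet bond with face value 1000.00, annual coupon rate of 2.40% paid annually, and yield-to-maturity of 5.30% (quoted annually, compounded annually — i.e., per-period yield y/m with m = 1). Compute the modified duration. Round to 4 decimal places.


Coupon per period c = face * coupon_rate / m = 24.000000
Periods per year m = 1; per-period yield y/m = 0.053000
Number of cashflows N = 5
Cashflows (t years, CF_t, discount factor 1/(1+y/m)^(m*t), PV):
  t = 1.0000: CF_t = 24.000000, DF = 0.949668, PV = 22.792023
  t = 2.0000: CF_t = 24.000000, DF = 0.901869, PV = 21.644846
  t = 3.0000: CF_t = 24.000000, DF = 0.856475, PV = 20.555409
  t = 4.0000: CF_t = 24.000000, DF = 0.813367, PV = 19.520807
  t = 5.0000: CF_t = 1024.000000, DF = 0.772428, PV = 790.966519
Price P = sum_t PV_t = 875.479604
First compute Macaulay numerator sum_t t * PV_t:
  t * PV_t at t = 1.0000: 22.792023
  t * PV_t at t = 2.0000: 43.289692
  t * PV_t at t = 3.0000: 61.666228
  t * PV_t at t = 4.0000: 78.083226
  t * PV_t at t = 5.0000: 3954.832597
Macaulay duration D = 4160.663765 / 875.479604 = 4.752439
Modified duration = D / (1 + y/m) = 4.752439 / (1 + 0.053000) = 4.513238

Answer: Modified duration = 4.5132


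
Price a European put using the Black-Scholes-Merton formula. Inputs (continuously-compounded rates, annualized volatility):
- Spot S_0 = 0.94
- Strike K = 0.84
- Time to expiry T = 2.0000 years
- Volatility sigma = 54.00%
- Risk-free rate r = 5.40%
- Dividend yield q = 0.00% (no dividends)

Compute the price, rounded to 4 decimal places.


d1 = (ln(S/K) + (r - q + 0.5*sigma^2) * T) / (sigma * sqrt(T)) = 0.67054410
d2 = d1 - sigma * sqrt(T) = -0.09313122
exp(-rT) = 0.89762760; exp(-qT) = 1.00000000
P = K * exp(-rT) * N(-d2) - S_0 * exp(-qT) * N(-d1)
N(-d1) = 0.25125550; N(-d2) = 0.53710034
P = 0.8400 * 0.89762760 * 0.53710034 - 0.9400 * 1.00000000 * 0.25125550 = 0.1688

Answer: Price = 0.1688


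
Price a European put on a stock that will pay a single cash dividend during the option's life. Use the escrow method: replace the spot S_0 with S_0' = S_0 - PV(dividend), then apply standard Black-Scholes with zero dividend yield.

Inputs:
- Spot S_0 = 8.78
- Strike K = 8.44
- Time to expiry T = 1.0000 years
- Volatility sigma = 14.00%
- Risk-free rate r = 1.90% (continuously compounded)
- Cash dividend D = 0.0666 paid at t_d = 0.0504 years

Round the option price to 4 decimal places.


PV(D) = D * exp(-r * t_d) = 0.0666 * 0.99904286 = 0.06653625
S_0' = S_0 - PV(D) = 8.7800 - 0.06653625 = 8.71346375
d1 = (ln(S_0'/K) + (r + sigma^2/2)*T) / (sigma*sqrt(T)) = 0.43347913
d2 = d1 - sigma*sqrt(T) = 0.29347913
exp(-rT) = 0.98117936
N(-d1) = 0.33233336; N(-d2) = 0.38457798
P = K * exp(-rT) * N(-d2) - S_0' * N(-d1) = 8.4400 * 0.98117936 * 0.38457798 - 8.71346375 * 0.33233336 = 0.2890

Answer: Price = 0.2890


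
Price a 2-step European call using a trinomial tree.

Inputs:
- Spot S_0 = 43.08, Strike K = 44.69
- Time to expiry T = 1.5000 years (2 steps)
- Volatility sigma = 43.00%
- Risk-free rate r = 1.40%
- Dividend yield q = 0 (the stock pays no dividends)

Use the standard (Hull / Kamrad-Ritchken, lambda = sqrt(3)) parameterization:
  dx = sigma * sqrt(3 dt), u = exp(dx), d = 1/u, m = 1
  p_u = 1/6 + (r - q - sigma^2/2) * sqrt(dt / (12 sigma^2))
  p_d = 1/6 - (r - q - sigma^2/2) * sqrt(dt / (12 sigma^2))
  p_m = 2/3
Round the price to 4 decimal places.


dt = T/N = 0.750000; dx = sigma*sqrt(3*dt) = 0.645000
u = exp(dx) = 1.905987; d = 1/u = 0.524663
p_u = 0.121056, p_m = 0.666667, p_d = 0.212277
Discount per step: exp(-r*dt) = 0.989555
Stock lattice S(k, j) with j the centered position index:
  k=0: S(0,+0) = 43.0800
  k=1: S(1,-1) = 22.6025; S(1,+0) = 43.0800; S(1,+1) = 82.1099
  k=2: S(2,-2) = 11.8587; S(2,-1) = 22.6025; S(2,+0) = 43.0800; S(2,+1) = 82.1099; S(2,+2) = 156.5004
Terminal payoffs V(N, j) = max(S_T - K, 0):
  V(2,-2) = 0.000000; V(2,-1) = 0.000000; V(2,+0) = 0.000000; V(2,+1) = 37.419921; V(2,+2) = 111.810445
Backward induction: V(k, j) = exp(-r*dt) * [p_u * V(k+1, j+1) + p_m * V(k+1, j) + p_d * V(k+1, j-1)]
  V(1,-1) = exp(-r*dt) * [p_u*0.000000 + p_m*0.000000 + p_d*0.000000] = 0.000000
  V(1,+0) = exp(-r*dt) * [p_u*37.419921 + p_m*0.000000 + p_d*0.000000] = 4.482598
  V(1,+1) = exp(-r*dt) * [p_u*111.810445 + p_m*37.419921 + p_d*0.000000] = 38.080015
  V(0,+0) = exp(-r*dt) * [p_u*38.080015 + p_m*4.482598 + p_d*0.000000] = 7.518857

Answer: Price = V(0,0) = 7.5189


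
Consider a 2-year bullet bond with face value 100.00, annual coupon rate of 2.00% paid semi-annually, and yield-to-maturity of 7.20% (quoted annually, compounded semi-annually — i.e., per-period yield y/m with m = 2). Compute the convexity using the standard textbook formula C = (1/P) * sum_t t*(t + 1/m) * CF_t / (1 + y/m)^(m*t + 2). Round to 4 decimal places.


Coupon per period c = face * coupon_rate / m = 1.000000
Periods per year m = 2; per-period yield y/m = 0.036000
Number of cashflows N = 4
Cashflows (t years, CF_t, discount factor 1/(1+y/m)^(m*t), PV):
  t = 0.5000: CF_t = 1.000000, DF = 0.965251, PV = 0.965251
  t = 1.0000: CF_t = 1.000000, DF = 0.931709, PV = 0.931709
  t = 1.5000: CF_t = 1.000000, DF = 0.899333, PV = 0.899333
  t = 2.0000: CF_t = 101.000000, DF = 0.868082, PV = 87.676328
Price P = sum_t PV_t = 90.472622
Convexity numerator sum_t t*(t + 1/m) * CF_t / (1+y/m)^(m*t + 2):
  t = 0.5000: term = 0.449667
  t = 1.0000: term = 1.302124
  t = 1.5000: term = 2.513752
  t = 2.0000: term = 408.444306
Convexity = (1/P) * sum = 412.709848 / 90.472622 = 4.561710

Answer: Convexity = 4.5617


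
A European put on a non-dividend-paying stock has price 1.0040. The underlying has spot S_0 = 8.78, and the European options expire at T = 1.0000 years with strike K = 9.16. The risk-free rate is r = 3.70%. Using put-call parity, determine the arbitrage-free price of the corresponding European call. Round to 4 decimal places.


Answer: Call price = 0.9567

Derivation:
Put-call parity: C - P = S_0 * exp(-qT) - K * exp(-rT).
S_0 * exp(-qT) = 8.7800 * 1.00000000 = 8.78000000
K * exp(-rT) = 9.1600 * 0.96367614 = 8.82727340
C = P + S*exp(-qT) - K*exp(-rT)
C = 1.0040 + 8.78000000 - 8.82727340 = 0.9567


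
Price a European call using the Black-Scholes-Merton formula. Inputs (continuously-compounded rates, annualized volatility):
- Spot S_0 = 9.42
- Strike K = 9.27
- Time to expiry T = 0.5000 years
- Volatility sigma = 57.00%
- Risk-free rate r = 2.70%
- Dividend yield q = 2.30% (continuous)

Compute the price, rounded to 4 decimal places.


d1 = (ln(S/K) + (r - q + 0.5*sigma^2) * T) / (sigma * sqrt(T)) = 0.24631310
d2 = d1 - sigma * sqrt(T) = -0.15673776
exp(-rT) = 0.98659072; exp(-qT) = 0.98856587
C = S_0 * exp(-qT) * N(d1) - K * exp(-rT) * N(d2)
N(d1) = 0.59728007; N(d2) = 0.43772576
C = 9.4200 * 0.98856587 * 0.59728007 - 9.2700 * 0.98659072 * 0.43772576 = 1.5587

Answer: Price = 1.5587


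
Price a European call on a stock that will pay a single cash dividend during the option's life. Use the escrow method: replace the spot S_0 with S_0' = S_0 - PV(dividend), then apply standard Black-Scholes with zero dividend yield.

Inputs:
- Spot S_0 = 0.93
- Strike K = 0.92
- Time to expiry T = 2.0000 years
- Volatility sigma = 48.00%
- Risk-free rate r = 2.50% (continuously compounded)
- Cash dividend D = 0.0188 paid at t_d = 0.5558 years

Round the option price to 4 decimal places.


PV(D) = D * exp(-r * t_d) = 0.0188 * 0.98620109 = 0.01854058
S_0' = S_0 - PV(D) = 0.9300 - 0.01854058 = 0.91145942
d1 = (ln(S_0'/K) + (r + sigma^2/2)*T) / (sigma*sqrt(T)) = 0.39932884
d2 = d1 - sigma*sqrt(T) = -0.27949367
exp(-rT) = 0.95122942
N(d1) = 0.65517454; N(d2) = 0.38993300
C = S_0' * N(d1) - K * exp(-rT) * N(d2) = 0.91145942 * 0.65517454 - 0.9200 * 0.95122942 * 0.38993300 = 0.2559

Answer: Price = 0.2559


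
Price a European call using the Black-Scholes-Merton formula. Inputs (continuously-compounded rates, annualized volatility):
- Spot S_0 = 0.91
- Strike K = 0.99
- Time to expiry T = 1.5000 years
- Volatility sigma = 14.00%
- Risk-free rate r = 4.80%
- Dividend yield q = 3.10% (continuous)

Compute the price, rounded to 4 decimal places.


d1 = (ln(S/K) + (r - q + 0.5*sigma^2) * T) / (sigma * sqrt(T)) = -0.25696514
d2 = d1 - sigma * sqrt(T) = -0.42842942
exp(-rT) = 0.93053090; exp(-qT) = 0.95456456
C = S_0 * exp(-qT) * N(d1) - K * exp(-rT) * N(d2)
N(d1) = 0.39860284; N(d2) = 0.33416925
C = 0.9100 * 0.95456456 * 0.39860284 - 0.9900 * 0.93053090 * 0.33416925 = 0.0384

Answer: Price = 0.0384


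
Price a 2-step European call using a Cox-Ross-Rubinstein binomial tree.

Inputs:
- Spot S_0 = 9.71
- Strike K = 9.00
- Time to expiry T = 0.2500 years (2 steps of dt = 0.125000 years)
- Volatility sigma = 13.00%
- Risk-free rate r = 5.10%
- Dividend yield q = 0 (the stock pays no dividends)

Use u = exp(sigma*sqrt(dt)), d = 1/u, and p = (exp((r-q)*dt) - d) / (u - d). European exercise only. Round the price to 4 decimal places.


dt = T/N = 0.125000
u = exp(sigma*sqrt(dt)) = 1.047035; d = 1/u = 0.955078
p = (exp((r-q)*dt) - d) / (u - d) = 0.558059
Discount per step: exp(-r*dt) = 0.993645
Stock lattice S(k, i) with i counting down-moves:
  k=0: S(0,0) = 9.7100
  k=1: S(1,0) = 10.1667; S(1,1) = 9.2738
  k=2: S(2,0) = 10.6449; S(2,1) = 9.7100; S(2,2) = 8.8572
Terminal payoffs V(N, i) = max(S_T - K, 0):
  V(2,0) = 1.644892; V(2,1) = 0.710000; V(2,2) = 0.000000
Backward induction: V(k, i) = exp(-r*dt) * [p * V(k+1, i) + (1-p) * V(k+1, i+1)].
  V(1,0) = exp(-r*dt) * [p*1.644892 + (1-p)*0.710000] = 1.223898
  V(1,1) = exp(-r*dt) * [p*0.710000 + (1-p)*0.000000] = 0.393704
  V(0,0) = exp(-r*dt) * [p*1.223898 + (1-p)*0.393704] = 0.851556

Answer: Price = V(0,0) = 0.8516


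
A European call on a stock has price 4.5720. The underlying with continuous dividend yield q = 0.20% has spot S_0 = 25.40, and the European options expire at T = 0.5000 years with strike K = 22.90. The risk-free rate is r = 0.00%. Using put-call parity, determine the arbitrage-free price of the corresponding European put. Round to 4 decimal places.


Put-call parity: C - P = S_0 * exp(-qT) - K * exp(-rT).
S_0 * exp(-qT) = 25.4000 * 0.99900050 = 25.37461270
K * exp(-rT) = 22.9000 * 1.00000000 = 22.90000000
P = C - S*exp(-qT) + K*exp(-rT)
P = 4.5720 - 25.37461270 + 22.90000000 = 2.0974

Answer: Put price = 2.0974


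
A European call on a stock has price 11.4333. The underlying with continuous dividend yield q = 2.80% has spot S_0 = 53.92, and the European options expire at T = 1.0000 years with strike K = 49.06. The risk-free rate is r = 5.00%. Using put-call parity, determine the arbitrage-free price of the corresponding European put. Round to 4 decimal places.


Answer: Put price = 5.6694

Derivation:
Put-call parity: C - P = S_0 * exp(-qT) - K * exp(-rT).
S_0 * exp(-qT) = 53.9200 * 0.97238837 = 52.43118074
K * exp(-rT) = 49.0600 * 0.95122942 = 46.66731557
P = C - S*exp(-qT) + K*exp(-rT)
P = 11.4333 - 52.43118074 + 46.66731557 = 5.6694


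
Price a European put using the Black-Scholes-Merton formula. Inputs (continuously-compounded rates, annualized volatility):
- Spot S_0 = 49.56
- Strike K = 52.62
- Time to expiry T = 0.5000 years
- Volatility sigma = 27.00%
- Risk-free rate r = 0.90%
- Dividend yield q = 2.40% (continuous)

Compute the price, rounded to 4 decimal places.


d1 = (ln(S/K) + (r - q + 0.5*sigma^2) * T) / (sigma * sqrt(T)) = -0.25763419
d2 = d1 - sigma * sqrt(T) = -0.44855302
exp(-rT) = 0.99551011; exp(-qT) = 0.98807171
P = K * exp(-rT) * N(-d2) - S_0 * exp(-qT) * N(-d1)
N(-d1) = 0.60165538; N(-d2) = 0.67312294
P = 52.6200 * 0.99551011 * 0.67312294 - 49.5600 * 0.98807171 * 0.60165538 = 5.7983

Answer: Price = 5.7983


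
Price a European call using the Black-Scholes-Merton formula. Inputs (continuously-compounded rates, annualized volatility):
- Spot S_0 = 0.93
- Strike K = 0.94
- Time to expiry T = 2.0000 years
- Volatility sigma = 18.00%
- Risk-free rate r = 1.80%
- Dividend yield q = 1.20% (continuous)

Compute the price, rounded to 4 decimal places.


d1 = (ln(S/K) + (r - q + 0.5*sigma^2) * T) / (sigma * sqrt(T)) = 0.13240461
d2 = d1 - sigma * sqrt(T) = -0.12215383
exp(-rT) = 0.96464029; exp(-qT) = 0.97628571
C = S_0 * exp(-qT) * N(d1) - K * exp(-rT) * N(d2)
N(d1) = 0.55266787; N(d2) = 0.45138859
C = 0.9300 * 0.97628571 * 0.55266787 - 0.9400 * 0.96464029 * 0.45138859 = 0.0925

Answer: Price = 0.0925
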